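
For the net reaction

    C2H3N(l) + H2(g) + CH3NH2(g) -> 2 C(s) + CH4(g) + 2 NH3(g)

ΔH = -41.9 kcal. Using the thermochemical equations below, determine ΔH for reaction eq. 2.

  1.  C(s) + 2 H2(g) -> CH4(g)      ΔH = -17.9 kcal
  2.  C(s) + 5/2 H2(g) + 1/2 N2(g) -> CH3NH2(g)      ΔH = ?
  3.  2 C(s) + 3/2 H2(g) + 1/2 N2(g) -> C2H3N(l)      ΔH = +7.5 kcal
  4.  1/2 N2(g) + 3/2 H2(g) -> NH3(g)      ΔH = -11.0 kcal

ΔH = -5.5 kcal

eq. 1 as written: -17.9 kcal
eq. 2 reversed: contributes −x
eq. 3 reversed: -7.5 kcal
eq. 4 × 2: (2)·(-11.0) = -22.0 kcal
-41.9 = (-17.9) + (-7.5) + (-22.0) − x
x = (-41.9 − (-47.4)) / (-1) = -5.5 kcal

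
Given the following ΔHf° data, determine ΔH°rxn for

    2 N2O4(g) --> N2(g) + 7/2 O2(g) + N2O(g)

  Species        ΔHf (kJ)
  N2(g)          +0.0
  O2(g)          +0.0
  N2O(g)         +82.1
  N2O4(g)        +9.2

ΔH°rxn = Σ nΔHf°(products) − Σ nΔHf°(reactants).
Products: 1·(+0.0) + 7/2·(+0.0) + 1·(+82.1) = +82.1
Reactants: 2·(+9.2) = +18.4
ΔH°rxn = (+82.1) − (+18.4) = 63.7 kJ

ΔH°rxn = 63.7 kJ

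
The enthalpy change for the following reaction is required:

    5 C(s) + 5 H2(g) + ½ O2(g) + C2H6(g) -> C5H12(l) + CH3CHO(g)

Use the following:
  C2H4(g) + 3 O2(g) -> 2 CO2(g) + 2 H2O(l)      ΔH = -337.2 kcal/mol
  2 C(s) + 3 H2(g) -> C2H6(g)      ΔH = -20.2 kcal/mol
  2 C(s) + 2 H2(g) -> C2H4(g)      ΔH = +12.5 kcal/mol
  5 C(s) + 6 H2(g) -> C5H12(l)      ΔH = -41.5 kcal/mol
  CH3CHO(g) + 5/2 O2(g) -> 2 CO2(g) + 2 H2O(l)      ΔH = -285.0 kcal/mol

equation 1 as written: -337.2 kcal/mol
equation 2 reversed (C2H6(g) must end up as a reactant): +20.2 kcal/mol
equation 3 as written: +12.5 kcal/mol
equation 4 as written (C5H12(l) already on the product side): -41.5 kcal/mol
equation 5 reversed (reverse to put CH3CHO(g) on the product side): +285.0 kcal/mol
Summing the manipulated equations, ΔH = (1)·(-337.2) + (-1)·(-20.2) + (1)·(+12.5) + (1)·(-41.5) + (-1)·(-285.0) = -61.0 kcal/mol

ΔH = -61.0 kcal/mol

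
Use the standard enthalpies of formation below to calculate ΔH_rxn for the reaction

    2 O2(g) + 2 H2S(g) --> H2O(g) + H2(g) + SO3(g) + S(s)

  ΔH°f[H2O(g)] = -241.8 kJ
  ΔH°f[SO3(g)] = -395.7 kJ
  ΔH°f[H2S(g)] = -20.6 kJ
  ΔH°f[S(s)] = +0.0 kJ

Products: 1·(-241.8) + 1·(+0.0) + 1·(-395.7) + 1·(+0.0) = -637.5
Reactants: 2·(+0.0) + 2·(-20.6) = -41.2
ΔH_rxn = (-637.5) − (-41.2) = -596.3 kJ

ΔH_rxn = -596.3 kJ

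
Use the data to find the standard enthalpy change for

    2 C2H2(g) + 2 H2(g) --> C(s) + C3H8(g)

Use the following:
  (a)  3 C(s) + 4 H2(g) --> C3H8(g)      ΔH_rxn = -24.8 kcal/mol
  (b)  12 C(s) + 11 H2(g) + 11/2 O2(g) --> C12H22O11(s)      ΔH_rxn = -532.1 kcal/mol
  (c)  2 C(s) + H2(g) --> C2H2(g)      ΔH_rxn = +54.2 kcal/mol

ΔH_rxn = -133.2 kcal/mol

(a) as written (C3H8(g) already on the product side): -24.8 kcal/mol
(b): not needed (O2(g) appears nowhere else).
(c) reversed and × 2 (C2H2(g) must end up as a reactant; scale by 2 for the 2 C2H2(g)): (-2)·(+54.2) = -108.4 kcal/mol
Combining the equations, ΔH_rxn = (-24.8) + (-108.4) = -133.2 kcal/mol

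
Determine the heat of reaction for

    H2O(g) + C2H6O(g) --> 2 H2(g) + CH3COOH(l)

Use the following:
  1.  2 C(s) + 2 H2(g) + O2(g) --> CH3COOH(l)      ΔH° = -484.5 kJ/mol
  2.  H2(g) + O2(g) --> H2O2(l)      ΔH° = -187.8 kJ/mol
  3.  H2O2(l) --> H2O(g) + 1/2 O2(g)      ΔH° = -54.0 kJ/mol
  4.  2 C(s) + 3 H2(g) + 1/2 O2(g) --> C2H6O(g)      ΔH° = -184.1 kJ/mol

ΔH° = -58.6 kJ/mol

eq. 1 as written (CH3COOH(l) already on the product side): -484.5 kJ/mol
eq. 2 reversed: +187.8 kJ/mol
eq. 3 reversed (H2O(g) must end up as a reactant): +54.0 kJ/mol
eq. 4 reversed (reverse to put C2H6O(g) on the reactant side): +184.1 kJ/mol
By Hess's law, ΔH° = (-484.5) + (+187.8) + (+54.0) + (+184.1) = -58.6 kJ/mol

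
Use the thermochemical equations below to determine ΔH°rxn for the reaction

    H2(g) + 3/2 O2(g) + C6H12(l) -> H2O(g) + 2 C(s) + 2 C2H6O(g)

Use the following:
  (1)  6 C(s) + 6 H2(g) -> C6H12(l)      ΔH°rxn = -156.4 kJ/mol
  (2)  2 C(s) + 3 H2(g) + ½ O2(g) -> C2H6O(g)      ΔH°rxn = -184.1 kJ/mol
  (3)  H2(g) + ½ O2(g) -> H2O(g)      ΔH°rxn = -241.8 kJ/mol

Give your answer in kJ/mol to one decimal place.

ΔH°rxn = -453.6 kJ/mol

(1) reversed: +156.4 kJ/mol
(2) × 2: (2)·(-184.1) = -368.2 kJ/mol
(3) as written: -241.8 kJ/mol
ΔH°rxn = (+156.4) + (-368.2) + (-241.8) = -453.6 kJ/mol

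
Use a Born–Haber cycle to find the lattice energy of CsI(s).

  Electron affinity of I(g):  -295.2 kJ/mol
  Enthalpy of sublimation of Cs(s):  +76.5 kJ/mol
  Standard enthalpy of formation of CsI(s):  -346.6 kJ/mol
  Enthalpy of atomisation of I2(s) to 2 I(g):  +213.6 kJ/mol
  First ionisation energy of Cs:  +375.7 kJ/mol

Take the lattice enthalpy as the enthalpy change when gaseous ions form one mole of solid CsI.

U = -610.4 kJ/mol

ΔHf° = 1·ΔHsub + 1·(ΣIE) + 1/2·D(I2) + 1·EA + U
-346.6 = 1·(+76.5) + 1·(+375.7) + 1/2·(+213.6) + 1·(-295.2) + U
U = -346.6 − (+263.8) = -610.4 kJ/mol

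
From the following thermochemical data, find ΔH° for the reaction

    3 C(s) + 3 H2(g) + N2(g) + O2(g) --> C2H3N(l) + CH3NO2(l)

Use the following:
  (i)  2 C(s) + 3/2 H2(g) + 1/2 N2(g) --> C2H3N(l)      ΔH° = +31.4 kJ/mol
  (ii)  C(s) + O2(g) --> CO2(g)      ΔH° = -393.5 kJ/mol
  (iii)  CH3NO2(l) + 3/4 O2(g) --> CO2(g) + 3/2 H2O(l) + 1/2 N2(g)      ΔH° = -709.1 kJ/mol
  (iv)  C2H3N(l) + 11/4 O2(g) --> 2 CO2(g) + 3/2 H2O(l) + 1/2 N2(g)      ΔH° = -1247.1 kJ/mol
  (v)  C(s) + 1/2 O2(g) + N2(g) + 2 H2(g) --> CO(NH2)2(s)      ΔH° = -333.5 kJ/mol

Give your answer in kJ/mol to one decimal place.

ΔH° = -81.7 kJ/mol

(i) × 2: (2)·(+31.4) = +62.8 kJ/mol
(ii) reversed: +393.5 kJ/mol
(iii) reversed: +709.1 kJ/mol
(iv) as written: -1247.1 kJ/mol
(v): not needed.
ΔH° = (2)·(+31.4) + (-1)·(-393.5) + (-1)·(-709.1) + (1)·(-1247.1) = -81.7 kJ/mol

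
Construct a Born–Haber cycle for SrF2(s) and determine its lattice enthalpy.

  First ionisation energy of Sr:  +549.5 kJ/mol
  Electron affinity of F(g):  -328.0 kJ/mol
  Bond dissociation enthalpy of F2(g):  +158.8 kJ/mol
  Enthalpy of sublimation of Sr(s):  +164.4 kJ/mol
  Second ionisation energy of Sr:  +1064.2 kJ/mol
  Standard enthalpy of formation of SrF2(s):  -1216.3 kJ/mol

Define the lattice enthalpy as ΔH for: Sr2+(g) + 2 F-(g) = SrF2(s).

ΔHf° = 1·ΔHsub + 1·(ΣIE) + 1·D(F2) + 2·EA + U
-1216.3 = 1·(+164.4) + 1·(+1613.7) + 1·(+158.8) + 2·(-328.0) + U
U = -1216.3 − (+1280.9) = -2497.2 kJ/mol

U = -2497.2 kJ/mol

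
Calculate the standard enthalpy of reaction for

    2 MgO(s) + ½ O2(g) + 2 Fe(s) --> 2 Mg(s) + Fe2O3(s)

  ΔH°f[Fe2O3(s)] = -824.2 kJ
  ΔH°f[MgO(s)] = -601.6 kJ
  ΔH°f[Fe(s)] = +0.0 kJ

Products: 2·(+0.0) + 1·(-824.2) = -824.2
Reactants: 2·(-601.6) + 1/2·(+0.0) + 2·(+0.0) = -1203.2
ΔH° = (-824.2) − (-1203.2) = 379.0 kJ

ΔH° = 379.0 kJ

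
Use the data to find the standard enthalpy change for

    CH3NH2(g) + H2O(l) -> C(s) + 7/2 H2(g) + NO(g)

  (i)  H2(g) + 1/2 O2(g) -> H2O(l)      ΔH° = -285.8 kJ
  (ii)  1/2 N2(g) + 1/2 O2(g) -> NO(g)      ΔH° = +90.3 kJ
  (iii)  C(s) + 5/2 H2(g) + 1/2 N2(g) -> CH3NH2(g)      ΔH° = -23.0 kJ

ΔH° = 399.1 kJ

(i) reversed (reverse to put H2O(l) on the reactant side): +285.8 kJ
(ii) as written (NO(g) already on the product side): +90.3 kJ
(iii) reversed (CH3NH2(g) must end up as a reactant): +23.0 kJ
ΔH° = (+285.8) + (+90.3) + (+23.0) = 399.1 kJ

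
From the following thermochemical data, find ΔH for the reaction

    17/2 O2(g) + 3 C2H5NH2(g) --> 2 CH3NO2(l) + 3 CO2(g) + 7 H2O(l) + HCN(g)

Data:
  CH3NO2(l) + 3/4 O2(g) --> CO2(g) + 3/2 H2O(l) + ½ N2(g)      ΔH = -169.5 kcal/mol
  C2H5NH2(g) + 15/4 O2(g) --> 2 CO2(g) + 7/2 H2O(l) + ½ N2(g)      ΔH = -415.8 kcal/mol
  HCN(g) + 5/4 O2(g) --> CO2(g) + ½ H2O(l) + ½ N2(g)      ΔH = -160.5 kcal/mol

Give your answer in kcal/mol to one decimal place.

ΔH = -747.9 kcal/mol

equation 1 reversed and × 2: (-2)·(-169.5) = +339.0 kcal/mol
equation 2 × 3: (3)·(-415.8) = -1247.4 kcal/mol
equation 3 reversed: +160.5 kcal/mol
ΔH = (+339.0) + (-1247.4) + (+160.5) = -747.9 kcal/mol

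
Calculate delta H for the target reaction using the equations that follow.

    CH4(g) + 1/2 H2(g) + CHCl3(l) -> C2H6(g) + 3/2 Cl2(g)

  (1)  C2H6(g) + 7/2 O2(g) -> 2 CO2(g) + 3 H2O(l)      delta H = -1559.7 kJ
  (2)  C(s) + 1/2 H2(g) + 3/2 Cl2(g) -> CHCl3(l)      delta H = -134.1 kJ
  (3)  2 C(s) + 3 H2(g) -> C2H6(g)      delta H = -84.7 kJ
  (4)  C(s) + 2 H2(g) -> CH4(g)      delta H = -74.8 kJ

(1): not needed.
(2) reversed: +134.1 kJ
(3) as written: -84.7 kJ
(4) reversed: +74.8 kJ
Summing the manipulated equations, delta H = (+134.1) + (-84.7) + (+74.8) = 124.2 kJ

delta H = 124.2 kJ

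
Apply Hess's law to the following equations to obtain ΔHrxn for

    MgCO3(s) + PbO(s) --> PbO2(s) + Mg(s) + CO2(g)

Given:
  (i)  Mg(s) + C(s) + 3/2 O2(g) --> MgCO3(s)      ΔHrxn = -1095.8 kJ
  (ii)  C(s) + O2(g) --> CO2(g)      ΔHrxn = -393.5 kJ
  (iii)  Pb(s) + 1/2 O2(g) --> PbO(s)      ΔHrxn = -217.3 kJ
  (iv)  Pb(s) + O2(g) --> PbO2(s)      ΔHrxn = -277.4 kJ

(i) reversed (reverse to put MgCO3(s) on the reactant side): +1095.8 kJ
(ii) as written (CO2(g) already on the product side): -393.5 kJ
(iii) reversed (PbO(s) must end up as a reactant): +217.3 kJ
(iv) as written (PbO2(s) already on the product side): -277.4 kJ
Combining the equations, ΔHrxn = (+1095.8) + (-393.5) + (+217.3) + (-277.4) = 642.2 kJ

ΔHrxn = 642.2 kJ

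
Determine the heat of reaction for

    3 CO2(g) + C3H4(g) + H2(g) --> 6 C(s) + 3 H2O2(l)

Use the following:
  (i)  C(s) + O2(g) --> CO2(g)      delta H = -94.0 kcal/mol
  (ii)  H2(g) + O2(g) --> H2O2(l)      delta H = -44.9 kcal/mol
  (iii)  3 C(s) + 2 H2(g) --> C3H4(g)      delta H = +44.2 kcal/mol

(i) reversed and × 3: (-3)·(-94.0) = +282.0 kcal/mol
(ii) × 3: (3)·(-44.9) = -134.7 kcal/mol
(iii) reversed: -44.2 kcal/mol
Summing the manipulated equations, delta H = (-3)·(-94.0) + (3)·(-44.9) + (-1)·(+44.2) = 103.1 kcal/mol

delta H = 103.1 kcal/mol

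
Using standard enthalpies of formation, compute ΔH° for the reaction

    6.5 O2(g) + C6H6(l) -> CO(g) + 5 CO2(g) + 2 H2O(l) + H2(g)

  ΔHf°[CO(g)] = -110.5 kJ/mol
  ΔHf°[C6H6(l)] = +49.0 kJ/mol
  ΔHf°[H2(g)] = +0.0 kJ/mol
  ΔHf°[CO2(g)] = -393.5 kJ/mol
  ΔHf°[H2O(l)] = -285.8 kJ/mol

ΔH° = -2698.6 kJ/mol

Products: 1·(-110.5) + 5·(-393.5) + 2·(-285.8) + 1·(+0.0) = -2649.6
Reactants: 13/2·(+0.0) + 1·(+49.0) = +49.0
ΔH° = (-2649.6) − (+49.0) = -2698.6 kJ/mol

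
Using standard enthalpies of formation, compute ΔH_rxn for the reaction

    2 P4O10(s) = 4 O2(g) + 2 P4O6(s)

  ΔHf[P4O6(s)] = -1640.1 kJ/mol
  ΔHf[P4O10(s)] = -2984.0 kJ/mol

ΔH_rxn = 2687.8 kJ/mol

Products: 4·(+0.0) + 2·(-1640.1) = -3280.2
Reactants: 2·(-2984.0) = -5968.0
ΔH_rxn = (-3280.2) − (-5968.0) = 2687.8 kJ/mol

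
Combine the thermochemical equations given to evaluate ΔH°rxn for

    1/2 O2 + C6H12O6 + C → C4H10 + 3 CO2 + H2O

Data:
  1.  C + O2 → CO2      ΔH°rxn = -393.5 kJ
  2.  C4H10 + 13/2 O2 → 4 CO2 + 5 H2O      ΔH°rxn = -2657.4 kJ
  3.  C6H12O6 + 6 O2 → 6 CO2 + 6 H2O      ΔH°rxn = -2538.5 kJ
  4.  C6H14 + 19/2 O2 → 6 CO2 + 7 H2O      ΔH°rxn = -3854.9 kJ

eq. 1 as written (C already on the reactant side): -393.5 kJ
eq. 2 reversed (reverse to put C4H10 on the product side): +2657.4 kJ
eq. 3 as written (C6H12O6 already on the reactant side): -2538.5 kJ
eq. 4: not needed (C6H14 appears nowhere else).
By Hess's law, ΔH°rxn = (1)·(-393.5) + (-1)·(-2657.4) + (1)·(-2538.5) = -274.6 kJ

ΔH°rxn = -274.6 kJ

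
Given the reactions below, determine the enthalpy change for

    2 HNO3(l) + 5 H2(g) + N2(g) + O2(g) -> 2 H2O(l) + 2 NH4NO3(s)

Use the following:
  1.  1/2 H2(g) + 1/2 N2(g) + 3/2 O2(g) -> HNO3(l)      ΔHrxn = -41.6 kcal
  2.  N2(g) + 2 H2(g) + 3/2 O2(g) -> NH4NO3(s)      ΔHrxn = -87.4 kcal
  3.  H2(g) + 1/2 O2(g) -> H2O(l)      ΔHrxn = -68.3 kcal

eq. 1 reversed and × 2: (-2)·(-41.6) = +83.2 kcal
eq. 2 × 2: (2)·(-87.4) = -174.8 kcal
eq. 3 × 2: (2)·(-68.3) = -136.6 kcal
Since enthalpy is a state function, ΔHrxn = (-2)·(-41.6) + (2)·(-87.4) + (2)·(-68.3) = -228.2 kcal

ΔHrxn = -228.2 kcal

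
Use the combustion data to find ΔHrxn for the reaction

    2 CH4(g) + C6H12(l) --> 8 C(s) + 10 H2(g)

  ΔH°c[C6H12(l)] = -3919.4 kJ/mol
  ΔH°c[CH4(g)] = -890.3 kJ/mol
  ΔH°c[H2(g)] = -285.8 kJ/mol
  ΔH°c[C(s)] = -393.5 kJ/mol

Using ΔH = Σ nΔHc°(reactants) − Σ nΔHc°(products):
= [2·(-890.3) + 1·(-3919.4)] − [8·(-393.5) + 10·(-285.8)]
= 306.0 kJ/mol

ΔHrxn = 306.0 kJ/mol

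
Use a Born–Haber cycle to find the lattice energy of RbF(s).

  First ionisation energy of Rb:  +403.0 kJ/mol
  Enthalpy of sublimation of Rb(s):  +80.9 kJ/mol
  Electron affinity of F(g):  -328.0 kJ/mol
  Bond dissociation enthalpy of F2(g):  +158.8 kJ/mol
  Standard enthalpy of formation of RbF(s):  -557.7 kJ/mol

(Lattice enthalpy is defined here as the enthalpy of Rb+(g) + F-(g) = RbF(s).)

U = -793.0 kJ/mol

ΔHf° = 1·ΔHsub + 1·(ΣIE) + 1/2·D(F2) + 1·EA + U
-557.7 = 1·(+80.9) + 1·(+403.0) + 1/2·(+158.8) + 1·(-328.0) + U
U = -557.7 − (+235.3) = -793.0 kJ/mol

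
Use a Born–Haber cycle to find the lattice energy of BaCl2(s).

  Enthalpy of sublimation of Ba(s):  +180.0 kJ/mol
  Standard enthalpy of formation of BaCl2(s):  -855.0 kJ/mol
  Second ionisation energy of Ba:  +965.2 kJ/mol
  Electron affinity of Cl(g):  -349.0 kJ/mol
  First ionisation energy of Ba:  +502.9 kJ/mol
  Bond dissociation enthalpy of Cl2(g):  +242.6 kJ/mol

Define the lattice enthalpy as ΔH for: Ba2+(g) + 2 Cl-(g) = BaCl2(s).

U = -2047.7 kJ/mol

ΔHf° = 1·ΔHsub + 1·(ΣIE) + 1·D(Cl2) + 2·EA + U
-855.0 = 1·(+180.0) + 1·(+1468.1) + 1·(+242.6) + 2·(-349.0) + U
U = -855.0 − (+1192.7) = -2047.7 kJ/mol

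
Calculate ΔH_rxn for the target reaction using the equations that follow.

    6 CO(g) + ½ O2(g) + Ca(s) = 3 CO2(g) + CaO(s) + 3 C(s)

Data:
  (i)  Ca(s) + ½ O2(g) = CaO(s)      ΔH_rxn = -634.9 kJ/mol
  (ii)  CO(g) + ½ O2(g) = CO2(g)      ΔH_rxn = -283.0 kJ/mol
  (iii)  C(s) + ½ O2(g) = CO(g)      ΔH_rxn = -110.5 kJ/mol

(i) as written: -634.9 kJ/mol
(ii) × 3: (3)·(-283.0) = -849.0 kJ/mol
(iii) reversed and × 3: (-3)·(-110.5) = +331.5 kJ/mol
ΔH_rxn = (-634.9) + (-849.0) + (+331.5) = -1152.4 kJ/mol

ΔH_rxn = -1152.4 kJ/mol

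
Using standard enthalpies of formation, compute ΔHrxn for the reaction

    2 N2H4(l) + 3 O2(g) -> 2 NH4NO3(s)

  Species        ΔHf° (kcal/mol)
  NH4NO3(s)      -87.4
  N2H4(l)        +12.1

ΔH°rxn = Σ nΔHf°(products) − Σ nΔHf°(reactants).
Products: 2·(-87.4) = -174.8
Reactants: 2·(+12.1) + 3·(+0.0) = +24.2
ΔHrxn = (-174.8) − (+24.2) = -199.0 kcal/mol

ΔHrxn = -199.0 kcal/mol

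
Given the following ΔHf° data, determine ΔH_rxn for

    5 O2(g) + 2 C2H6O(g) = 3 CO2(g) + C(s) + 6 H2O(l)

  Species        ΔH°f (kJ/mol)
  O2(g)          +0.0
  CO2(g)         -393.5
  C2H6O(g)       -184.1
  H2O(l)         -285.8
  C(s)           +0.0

ΔH_rxn = -2527.1 kJ/mol

ΔH°rxn = Σ nΔHf°(products) − Σ nΔHf°(reactants).
Products: 3·(-393.5) + 1·(+0.0) + 6·(-285.8) = -2895.3
Reactants: 5·(+0.0) + 2·(-184.1) = -368.2
ΔH_rxn = (-2895.3) − (-368.2) = -2527.1 kJ/mol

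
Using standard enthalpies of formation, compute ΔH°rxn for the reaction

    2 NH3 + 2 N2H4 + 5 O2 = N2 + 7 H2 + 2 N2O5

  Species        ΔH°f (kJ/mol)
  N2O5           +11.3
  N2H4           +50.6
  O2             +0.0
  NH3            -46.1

Products: 1·(+0.0) + 7·(+0.0) + 2·(+11.3) = +22.6
Reactants: 2·(-46.1) + 2·(+50.6) + 5·(+0.0) = +9.0
ΔH°rxn = (+22.6) − (+9.0) = 13.6 kJ/mol

ΔH°rxn = 13.6 kJ/mol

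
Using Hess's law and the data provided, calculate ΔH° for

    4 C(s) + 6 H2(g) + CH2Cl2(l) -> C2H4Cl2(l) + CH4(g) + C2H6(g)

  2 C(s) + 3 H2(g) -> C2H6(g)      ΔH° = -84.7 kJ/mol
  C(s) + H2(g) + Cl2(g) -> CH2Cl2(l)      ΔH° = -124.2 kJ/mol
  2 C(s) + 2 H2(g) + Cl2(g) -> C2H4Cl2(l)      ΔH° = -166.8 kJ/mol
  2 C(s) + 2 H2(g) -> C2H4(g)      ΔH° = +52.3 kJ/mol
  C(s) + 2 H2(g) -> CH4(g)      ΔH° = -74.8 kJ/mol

equation 1 as written: -84.7 kJ/mol
equation 2 reversed: +124.2 kJ/mol
equation 3 as written: -166.8 kJ/mol
equation 4: not needed.
equation 5 as written: -74.8 kJ/mol
Combining the equations, ΔH° = (-84.7) + (+124.2) + (-166.8) + (-74.8) = -202.1 kJ/mol

ΔH° = -202.1 kJ/mol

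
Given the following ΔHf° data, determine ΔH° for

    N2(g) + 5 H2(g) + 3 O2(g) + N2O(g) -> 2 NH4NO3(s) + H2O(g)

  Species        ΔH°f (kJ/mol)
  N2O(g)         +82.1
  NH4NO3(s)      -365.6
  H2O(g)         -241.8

Products: 2·(-365.6) + 1·(-241.8) = -973.0
Reactants: 1·(+0.0) + 5·(+0.0) + 3·(+0.0) + 1·(+82.1) = +82.1
ΔH° = (-973.0) − (+82.1) = -1055.1 kJ/mol

ΔH° = -1055.1 kJ/mol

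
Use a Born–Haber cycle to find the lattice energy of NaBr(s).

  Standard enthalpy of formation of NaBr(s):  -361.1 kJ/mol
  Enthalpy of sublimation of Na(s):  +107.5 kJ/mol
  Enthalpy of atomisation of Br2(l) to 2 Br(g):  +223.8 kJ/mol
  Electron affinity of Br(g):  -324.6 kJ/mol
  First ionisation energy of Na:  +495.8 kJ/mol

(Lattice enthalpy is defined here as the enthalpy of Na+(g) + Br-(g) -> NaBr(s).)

U = -751.7 kJ/mol

ΔHf° = 1·ΔHsub + 1·(ΣIE) + 1/2·D(Br2) + 1·EA + U
-361.1 = 1·(+107.5) + 1·(+495.8) + 1/2·(+223.8) + 1·(-324.6) + U
U = -361.1 − (+390.6) = -751.7 kJ/mol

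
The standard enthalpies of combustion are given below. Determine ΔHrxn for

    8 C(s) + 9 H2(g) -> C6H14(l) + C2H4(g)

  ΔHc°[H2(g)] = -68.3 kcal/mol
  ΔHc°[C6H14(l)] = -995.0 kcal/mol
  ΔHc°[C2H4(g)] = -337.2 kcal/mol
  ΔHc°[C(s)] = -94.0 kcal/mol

ΔHrxn = -34.5 kcal/mol

With combustion enthalpies, reactants minus products:
= [8·(-94.0) + 9·(-68.3)] − [1·(-995.0) + 1·(-337.2)]
= -34.5 kcal/mol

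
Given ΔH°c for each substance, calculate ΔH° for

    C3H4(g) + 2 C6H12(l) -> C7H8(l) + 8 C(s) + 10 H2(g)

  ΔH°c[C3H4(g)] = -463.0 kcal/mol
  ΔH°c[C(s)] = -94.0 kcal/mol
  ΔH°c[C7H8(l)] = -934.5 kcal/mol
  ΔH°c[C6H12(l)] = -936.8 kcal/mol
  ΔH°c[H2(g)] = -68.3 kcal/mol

Using ΔH = Σ nΔHc°(reactants) − Σ nΔHc°(products):
= [1·(-463.0) + 2·(-936.8)] − [1·(-934.5) + 8·(-94.0) + 10·(-68.3)]
= 32.9 kcal/mol

ΔH° = 32.9 kcal/mol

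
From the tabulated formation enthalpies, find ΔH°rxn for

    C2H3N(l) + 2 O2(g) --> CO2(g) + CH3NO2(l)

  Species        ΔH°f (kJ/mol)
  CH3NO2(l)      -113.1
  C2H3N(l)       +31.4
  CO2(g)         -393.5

ΔH°rxn = -538.0 kJ/mol

ΔH°rxn = Σ nΔHf°(products) − Σ nΔHf°(reactants).
Products: 1·(-393.5) + 1·(-113.1) = -506.6
Reactants: 1·(+31.4) + 2·(+0.0) = +31.4
ΔH°rxn = (-506.6) − (+31.4) = -538.0 kJ/mol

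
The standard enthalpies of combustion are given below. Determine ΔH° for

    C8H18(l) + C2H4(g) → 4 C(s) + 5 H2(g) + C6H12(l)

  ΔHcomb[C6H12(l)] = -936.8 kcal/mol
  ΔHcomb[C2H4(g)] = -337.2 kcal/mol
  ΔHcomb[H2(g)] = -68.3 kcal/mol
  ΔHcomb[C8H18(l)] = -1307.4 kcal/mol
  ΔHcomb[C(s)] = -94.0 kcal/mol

With combustion enthalpies, reactants minus products:
= [1·(-1307.4) + 1·(-337.2)] − [4·(-94.0) + 5·(-68.3) + 1·(-936.8)]
= 9.7 kcal/mol

ΔH° = 9.7 kcal/mol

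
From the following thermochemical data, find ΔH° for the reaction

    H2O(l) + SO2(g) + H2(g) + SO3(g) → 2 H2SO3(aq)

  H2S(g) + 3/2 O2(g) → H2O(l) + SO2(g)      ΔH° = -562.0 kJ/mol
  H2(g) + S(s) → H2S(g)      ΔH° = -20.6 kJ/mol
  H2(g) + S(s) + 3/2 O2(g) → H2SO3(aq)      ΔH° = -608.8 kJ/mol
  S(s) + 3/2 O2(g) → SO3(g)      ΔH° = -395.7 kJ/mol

equation 1 reversed: +562.0 kJ/mol
equation 2 reversed: +20.6 kJ/mol
equation 3 × 2: (2)·(-608.8) = -1217.6 kJ/mol
equation 4 reversed: +395.7 kJ/mol
Combining the equations, ΔH° = (+562.0) + (+20.6) + (-1217.6) + (+395.7) = -239.3 kJ/mol

ΔH° = -239.3 kJ/mol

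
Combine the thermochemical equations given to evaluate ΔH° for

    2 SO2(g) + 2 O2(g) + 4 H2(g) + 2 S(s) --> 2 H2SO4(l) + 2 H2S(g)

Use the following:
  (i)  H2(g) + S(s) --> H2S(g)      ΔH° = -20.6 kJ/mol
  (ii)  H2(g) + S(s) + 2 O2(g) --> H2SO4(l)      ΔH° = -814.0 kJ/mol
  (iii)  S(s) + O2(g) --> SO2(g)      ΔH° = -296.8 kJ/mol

(i) × 2: (2)·(-20.6) = -41.2 kJ/mol
(ii) × 2: (2)·(-814.0) = -1628.0 kJ/mol
(iii) reversed and × 2: (-2)·(-296.8) = +593.6 kJ/mol
Combining the equations, ΔH° = (2)·(-20.6) + (2)·(-814.0) + (-2)·(-296.8) = -1075.6 kJ/mol

ΔH° = -1075.6 kJ/mol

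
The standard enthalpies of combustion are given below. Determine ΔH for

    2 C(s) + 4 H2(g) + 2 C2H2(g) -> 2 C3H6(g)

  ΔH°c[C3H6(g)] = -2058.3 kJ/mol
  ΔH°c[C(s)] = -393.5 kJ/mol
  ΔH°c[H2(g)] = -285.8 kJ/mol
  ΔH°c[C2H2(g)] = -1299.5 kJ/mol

ΔH = -412.6 kJ/mol

With combustion enthalpies, reactants minus products:
= [2·(-393.5) + 4·(-285.8) + 2·(-1299.5)] − [2·(-2058.3)]
= -412.6 kJ/mol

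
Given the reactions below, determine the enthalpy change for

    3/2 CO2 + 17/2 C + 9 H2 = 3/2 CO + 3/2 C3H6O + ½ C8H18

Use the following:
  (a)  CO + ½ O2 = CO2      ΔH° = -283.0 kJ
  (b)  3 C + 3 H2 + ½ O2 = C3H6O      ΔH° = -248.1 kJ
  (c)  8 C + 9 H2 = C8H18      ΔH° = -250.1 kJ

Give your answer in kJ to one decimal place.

(a) reversed and × 3/2: (-3/2)·(-283.0) = +424.5 kJ
(b) × 3/2: (3/2)·(-248.1) = -372.15 kJ
(c) × 1/2: (1/2)·(-250.1) = -125.05 kJ
ΔH° = (+424.5) + (-372.15) + (-125.05) = -72.7 kJ

ΔH° = -72.7 kJ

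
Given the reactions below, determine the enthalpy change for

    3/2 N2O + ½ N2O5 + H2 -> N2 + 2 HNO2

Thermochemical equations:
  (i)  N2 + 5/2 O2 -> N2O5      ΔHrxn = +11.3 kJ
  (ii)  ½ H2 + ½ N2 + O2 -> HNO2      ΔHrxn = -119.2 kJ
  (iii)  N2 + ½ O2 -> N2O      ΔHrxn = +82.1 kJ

ΔHrxn = -367.2 kJ

(i) reversed and × 1/2 (N2O5 must end up as a reactant; scale by 1/2 for the 1/2 N2O5): (-1/2)·(+11.3) = -5.65 kJ
(ii) × 2 (×2 to match 2 HNO2 in the target): (2)·(-119.2) = -238.4 kJ
(iii) reversed and × 3/2 (N2O must end up as a reactant; scale by 3/2 for the 3/2 N2O): (-3/2)·(+82.1) = -123.15 kJ
Combining the equations, ΔHrxn = (-5.65) + (-238.4) + (-123.15) = -367.2 kJ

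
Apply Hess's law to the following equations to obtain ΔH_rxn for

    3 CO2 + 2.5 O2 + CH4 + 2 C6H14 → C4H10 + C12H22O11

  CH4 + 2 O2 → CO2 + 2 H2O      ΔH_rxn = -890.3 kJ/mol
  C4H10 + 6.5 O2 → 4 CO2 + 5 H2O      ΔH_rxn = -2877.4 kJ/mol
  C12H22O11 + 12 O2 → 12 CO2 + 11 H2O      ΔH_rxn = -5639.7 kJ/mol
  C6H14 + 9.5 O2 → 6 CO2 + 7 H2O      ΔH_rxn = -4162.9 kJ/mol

equation 1 as written: -890.3 kJ/mol
equation 2 reversed: +2877.4 kJ/mol
equation 3 reversed: +5639.7 kJ/mol
equation 4 × 2: (2)·(-4162.9) = -8325.8 kJ/mol
Combining the equations, ΔH_rxn = (-890.3) + (+2877.4) + (+5639.7) + (-8325.8) = -699.0 kJ/mol

ΔH_rxn = -699.0 kJ/mol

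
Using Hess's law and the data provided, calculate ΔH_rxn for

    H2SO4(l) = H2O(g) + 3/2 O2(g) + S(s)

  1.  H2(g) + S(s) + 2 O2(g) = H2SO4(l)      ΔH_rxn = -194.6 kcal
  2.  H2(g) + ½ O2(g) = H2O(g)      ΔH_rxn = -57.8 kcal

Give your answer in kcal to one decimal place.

ΔH_rxn = 136.8 kcal

eq. 1 reversed (H2SO4(l) must end up as a reactant): +194.6 kcal
eq. 2 as written (H2O(g) already on the product side): -57.8 kcal
ΔH_rxn = (+194.6) + (-57.8) = 136.8 kcal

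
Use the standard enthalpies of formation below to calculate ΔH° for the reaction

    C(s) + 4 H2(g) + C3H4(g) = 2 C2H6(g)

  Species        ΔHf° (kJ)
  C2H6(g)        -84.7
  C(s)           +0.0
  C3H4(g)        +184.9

Products: 2·(-84.7) = -169.4
Reactants: 1·(+0.0) + 4·(+0.0) + 1·(+184.9) = +184.9
ΔH° = (-169.4) − (+184.9) = -354.3 kJ

ΔH° = -354.3 kJ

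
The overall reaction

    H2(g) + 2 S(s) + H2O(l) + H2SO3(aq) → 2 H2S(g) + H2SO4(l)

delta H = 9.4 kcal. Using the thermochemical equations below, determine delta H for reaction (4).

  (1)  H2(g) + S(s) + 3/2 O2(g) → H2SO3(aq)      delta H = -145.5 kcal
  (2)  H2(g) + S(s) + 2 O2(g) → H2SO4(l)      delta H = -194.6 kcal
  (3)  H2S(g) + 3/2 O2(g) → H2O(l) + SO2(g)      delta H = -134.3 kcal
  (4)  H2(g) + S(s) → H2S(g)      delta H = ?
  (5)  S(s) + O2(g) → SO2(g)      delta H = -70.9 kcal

(1) reversed: +145.5 kcal
(2) as written: -194.6 kcal
(3) reversed: +134.3 kcal
(4) as written: contributes x
(5) as written: -70.9 kcal
+9.4 = (+145.5) + (-194.6) + (+134.3) + (-70.9) + x
x = (+9.4 − (+14.3)) / (1) = -4.9 kcal

delta H = -4.9 kcal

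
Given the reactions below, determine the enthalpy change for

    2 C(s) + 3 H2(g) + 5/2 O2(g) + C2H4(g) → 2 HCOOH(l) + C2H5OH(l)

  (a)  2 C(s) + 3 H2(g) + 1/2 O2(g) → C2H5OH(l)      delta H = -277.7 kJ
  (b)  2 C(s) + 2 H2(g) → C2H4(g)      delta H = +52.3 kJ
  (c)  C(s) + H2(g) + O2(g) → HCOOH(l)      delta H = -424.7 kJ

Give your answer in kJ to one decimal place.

(a) as written (C2H5OH(l) already on the product side): -277.7 kJ
(b) reversed (reverse to put C2H4(g) on the reactant side): -52.3 kJ
(c) × 2 (scale by 2 for the 2 HCOOH(l)): (2)·(-424.7) = -849.4 kJ
By Hess's law, delta H = (-277.7) + (-52.3) + (-849.4) = -1179.4 kJ

delta H = -1179.4 kJ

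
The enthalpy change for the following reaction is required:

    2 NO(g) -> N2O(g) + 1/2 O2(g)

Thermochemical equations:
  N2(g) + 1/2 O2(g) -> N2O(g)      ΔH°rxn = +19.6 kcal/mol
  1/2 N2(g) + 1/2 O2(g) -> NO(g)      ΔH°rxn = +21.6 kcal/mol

ΔH°rxn = -23.6 kcal/mol

equation 1 as written (N2O(g) already on the product side): +19.6 kcal/mol
equation 2 reversed and × 2 (reverse to put NO(g) on the reactant side; ×2 to match 2 NO(g) in the target): (-2)·(+21.6) = -43.2 kcal/mol
By Hess's law, ΔH°rxn = (1)·(+19.6) + (-2)·(+21.6) = -23.6 kcal/mol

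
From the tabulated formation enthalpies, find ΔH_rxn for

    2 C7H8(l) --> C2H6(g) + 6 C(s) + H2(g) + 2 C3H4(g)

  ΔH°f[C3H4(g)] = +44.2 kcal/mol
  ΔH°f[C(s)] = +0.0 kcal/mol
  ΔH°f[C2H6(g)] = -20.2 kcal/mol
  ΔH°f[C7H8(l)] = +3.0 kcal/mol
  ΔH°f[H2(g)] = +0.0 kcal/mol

Products: 1·(-20.2) + 6·(+0.0) + 1·(+0.0) + 2·(+44.2) = +68.2
Reactants: 2·(+3.0) = +6.0
ΔH_rxn = (+68.2) − (+6.0) = 62.2 kcal/mol

ΔH_rxn = 62.2 kcal/mol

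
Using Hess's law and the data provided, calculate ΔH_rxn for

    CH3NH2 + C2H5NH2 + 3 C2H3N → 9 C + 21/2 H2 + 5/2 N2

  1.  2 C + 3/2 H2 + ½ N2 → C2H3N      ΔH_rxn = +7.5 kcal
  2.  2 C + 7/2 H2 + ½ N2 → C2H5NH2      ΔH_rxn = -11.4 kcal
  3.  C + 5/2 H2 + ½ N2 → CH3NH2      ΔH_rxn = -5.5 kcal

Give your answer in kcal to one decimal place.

ΔH_rxn = -5.6 kcal

eq. 1 reversed and × 3: (-3)·(+7.5) = -22.5 kcal
eq. 2 reversed: +11.4 kcal
eq. 3 reversed: +5.5 kcal
ΔH_rxn = (-22.5) + (+11.4) + (+5.5) = -5.6 kcal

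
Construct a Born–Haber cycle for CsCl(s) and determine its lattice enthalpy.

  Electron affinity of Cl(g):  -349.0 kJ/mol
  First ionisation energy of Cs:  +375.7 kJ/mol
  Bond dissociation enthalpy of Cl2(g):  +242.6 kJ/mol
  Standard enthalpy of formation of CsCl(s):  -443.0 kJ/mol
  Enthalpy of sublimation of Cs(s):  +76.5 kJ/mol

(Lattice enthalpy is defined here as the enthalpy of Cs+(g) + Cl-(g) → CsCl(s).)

ΔHf° = 1·ΔHsub + 1·(ΣIE) + 1/2·D(Cl2) + 1·EA + U
-443.0 = 1·(+76.5) + 1·(+375.7) + 1/2·(+242.6) + 1·(-349.0) + U
U = -443.0 − (+224.5) = -667.5 kJ/mol

U = -667.5 kJ/mol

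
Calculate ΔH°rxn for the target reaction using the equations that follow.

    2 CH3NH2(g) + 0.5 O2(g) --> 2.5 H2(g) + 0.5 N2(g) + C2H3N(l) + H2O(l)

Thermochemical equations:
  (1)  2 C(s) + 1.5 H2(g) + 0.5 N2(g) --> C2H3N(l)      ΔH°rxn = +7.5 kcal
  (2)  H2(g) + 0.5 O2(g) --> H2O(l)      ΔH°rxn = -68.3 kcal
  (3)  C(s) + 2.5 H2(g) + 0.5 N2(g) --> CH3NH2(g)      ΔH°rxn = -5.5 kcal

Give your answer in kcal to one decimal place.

ΔH°rxn = -49.8 kcal

(1) as written (C2H3N(l) already on the product side): +7.5 kcal
(2) as written (H2O(l) already on the product side): -68.3 kcal
(3) reversed and × 2 (CH3NH2(g) must end up as a reactant; ×2 to match 2 CH3NH2(g) in the target): (-2)·(-5.5) = +11.0 kcal
ΔH°rxn = (1)·(+7.5) + (1)·(-68.3) + (-2)·(-5.5) = -49.8 kcal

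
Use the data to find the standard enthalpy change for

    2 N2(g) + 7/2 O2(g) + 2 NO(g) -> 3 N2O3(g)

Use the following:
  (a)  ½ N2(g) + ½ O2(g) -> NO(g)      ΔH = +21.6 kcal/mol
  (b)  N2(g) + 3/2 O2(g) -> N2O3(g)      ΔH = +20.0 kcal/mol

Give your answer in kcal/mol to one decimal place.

ΔH = 16.8 kcal/mol

(a) reversed and × 2 (NO(g) must end up as a reactant; ×2 to match 2 NO(g) in the target): (-2)·(+21.6) = -43.2 kcal/mol
(b) × 3 (scale by 3 for the 3 N2O3(g)): (3)·(+20.0) = +60.0 kcal/mol
By Hess's law, ΔH = (-2)·(+21.6) + (3)·(+20.0) = 16.8 kcal/mol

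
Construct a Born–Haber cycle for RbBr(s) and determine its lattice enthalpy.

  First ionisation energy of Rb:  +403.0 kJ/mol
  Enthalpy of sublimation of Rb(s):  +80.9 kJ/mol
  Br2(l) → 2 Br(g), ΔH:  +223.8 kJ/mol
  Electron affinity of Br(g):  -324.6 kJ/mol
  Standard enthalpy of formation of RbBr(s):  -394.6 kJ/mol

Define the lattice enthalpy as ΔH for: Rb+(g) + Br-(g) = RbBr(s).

U = -665.8 kJ/mol

ΔHf° = 1·ΔHsub + 1·(ΣIE) + 1/2·D(Br2) + 1·EA + U
-394.6 = 1·(+80.9) + 1·(+403.0) + 1/2·(+223.8) + 1·(-324.6) + U
U = -394.6 − (+271.2) = -665.8 kJ/mol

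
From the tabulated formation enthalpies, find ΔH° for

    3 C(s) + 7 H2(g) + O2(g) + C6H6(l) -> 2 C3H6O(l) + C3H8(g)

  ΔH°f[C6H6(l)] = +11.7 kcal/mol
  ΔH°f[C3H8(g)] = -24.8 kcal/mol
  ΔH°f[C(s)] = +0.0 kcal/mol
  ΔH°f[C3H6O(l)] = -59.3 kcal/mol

Products: 2·(-59.3) + 1·(-24.8) = -143.4
Reactants: 3·(+0.0) + 7·(+0.0) + 1·(+0.0) + 1·(+11.7) = +11.7
ΔH° = (-143.4) − (+11.7) = -155.1 kcal/mol

ΔH° = -155.1 kcal/mol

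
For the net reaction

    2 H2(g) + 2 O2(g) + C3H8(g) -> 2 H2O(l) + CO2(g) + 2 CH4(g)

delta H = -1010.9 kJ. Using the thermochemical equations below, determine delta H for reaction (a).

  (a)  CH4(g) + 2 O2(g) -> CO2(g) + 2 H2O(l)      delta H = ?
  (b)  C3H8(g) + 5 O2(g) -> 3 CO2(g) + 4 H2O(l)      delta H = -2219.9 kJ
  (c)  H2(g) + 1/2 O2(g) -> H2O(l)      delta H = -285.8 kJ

(a) reversed and × 2: contributes −2·x
(b) as written: -2219.9 kJ
(c) × 2: (2)·(-285.8) = -571.6 kJ
-1010.9 = (-2219.9) + (-571.6) − 2·x
x = (-1010.9 − (-2791.5)) / (-2) = -890.3 kJ

delta H = -890.3 kJ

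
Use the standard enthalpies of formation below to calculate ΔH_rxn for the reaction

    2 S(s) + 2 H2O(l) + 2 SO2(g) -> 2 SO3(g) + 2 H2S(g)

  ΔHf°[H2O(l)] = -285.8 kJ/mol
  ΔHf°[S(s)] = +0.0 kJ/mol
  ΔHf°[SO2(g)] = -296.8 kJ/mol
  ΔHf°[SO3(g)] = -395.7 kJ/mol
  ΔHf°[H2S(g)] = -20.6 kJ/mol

Products: 2·(-395.7) + 2·(-20.6) = -832.6
Reactants: 2·(+0.0) + 2·(-285.8) + 2·(-296.8) = -1165.2
ΔH_rxn = (-832.6) − (-1165.2) = 332.6 kJ/mol

ΔH_rxn = 332.6 kJ/mol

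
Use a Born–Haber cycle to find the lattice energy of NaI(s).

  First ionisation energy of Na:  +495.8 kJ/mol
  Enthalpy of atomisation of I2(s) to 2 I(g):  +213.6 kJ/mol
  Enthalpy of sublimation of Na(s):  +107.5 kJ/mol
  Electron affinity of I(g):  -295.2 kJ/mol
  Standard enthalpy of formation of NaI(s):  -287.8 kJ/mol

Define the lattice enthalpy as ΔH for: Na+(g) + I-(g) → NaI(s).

U = -702.7 kJ/mol

ΔHf° = 1·ΔHsub + 1·(ΣIE) + 1/2·D(I2) + 1·EA + U
-287.8 = 1·(+107.5) + 1·(+495.8) + 1/2·(+213.6) + 1·(-295.2) + U
U = -287.8 − (+414.9) = -702.7 kJ/mol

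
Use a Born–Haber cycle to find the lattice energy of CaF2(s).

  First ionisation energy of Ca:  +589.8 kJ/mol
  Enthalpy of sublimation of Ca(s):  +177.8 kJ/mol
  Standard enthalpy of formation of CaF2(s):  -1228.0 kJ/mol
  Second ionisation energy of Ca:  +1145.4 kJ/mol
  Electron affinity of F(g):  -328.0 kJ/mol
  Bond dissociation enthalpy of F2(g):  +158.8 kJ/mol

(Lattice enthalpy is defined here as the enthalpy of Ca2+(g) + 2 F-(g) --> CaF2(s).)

U = -2643.8 kJ/mol

ΔHf° = 1·ΔHsub + 1·(ΣIE) + 1·D(F2) + 2·EA + U
-1228.0 = 1·(+177.8) + 1·(+1735.2) + 1·(+158.8) + 2·(-328.0) + U
U = -1228.0 − (+1415.8) = -2643.8 kJ/mol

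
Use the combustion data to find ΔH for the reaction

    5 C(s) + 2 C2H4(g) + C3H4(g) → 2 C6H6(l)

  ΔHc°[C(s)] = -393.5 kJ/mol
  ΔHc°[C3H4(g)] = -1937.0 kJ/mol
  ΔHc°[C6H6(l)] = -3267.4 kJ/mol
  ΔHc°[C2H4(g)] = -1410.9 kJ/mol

ΔH = -191.5 kJ/mol

Using ΔH = Σ nΔHc°(reactants) − Σ nΔHc°(products):
= [5·(-393.5) + 2·(-1410.9) + 1·(-1937.0)] − [2·(-3267.4)]
= -191.5 kJ/mol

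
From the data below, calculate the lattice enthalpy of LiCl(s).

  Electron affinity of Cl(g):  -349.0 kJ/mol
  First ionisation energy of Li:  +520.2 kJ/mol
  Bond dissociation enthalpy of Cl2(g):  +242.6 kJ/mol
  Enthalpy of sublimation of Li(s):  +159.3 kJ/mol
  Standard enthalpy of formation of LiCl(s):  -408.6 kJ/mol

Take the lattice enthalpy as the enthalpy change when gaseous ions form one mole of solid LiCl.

ΔHf° = 1·ΔHsub + 1·(ΣIE) + 1/2·D(Cl2) + 1·EA + U
-408.6 = 1·(+159.3) + 1·(+520.2) + 1/2·(+242.6) + 1·(-349.0) + U
U = -408.6 − (+451.8) = -860.4 kJ/mol

U = -860.4 kJ/mol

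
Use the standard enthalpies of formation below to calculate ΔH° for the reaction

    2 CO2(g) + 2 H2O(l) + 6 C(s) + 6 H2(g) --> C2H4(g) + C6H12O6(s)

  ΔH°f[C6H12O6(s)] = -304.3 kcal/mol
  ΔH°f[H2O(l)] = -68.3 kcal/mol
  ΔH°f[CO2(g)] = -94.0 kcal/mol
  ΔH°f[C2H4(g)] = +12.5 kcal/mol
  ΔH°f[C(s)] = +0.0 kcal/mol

ΔH°rxn = Σ nΔHf°(products) − Σ nΔHf°(reactants).
Products: 1·(+12.5) + 1·(-304.3) = -291.8
Reactants: 2·(-94.0) + 2·(-68.3) + 6·(+0.0) + 6·(+0.0) = -324.6
ΔH° = (-291.8) − (-324.6) = 32.8 kcal/mol

ΔH° = 32.8 kcal/mol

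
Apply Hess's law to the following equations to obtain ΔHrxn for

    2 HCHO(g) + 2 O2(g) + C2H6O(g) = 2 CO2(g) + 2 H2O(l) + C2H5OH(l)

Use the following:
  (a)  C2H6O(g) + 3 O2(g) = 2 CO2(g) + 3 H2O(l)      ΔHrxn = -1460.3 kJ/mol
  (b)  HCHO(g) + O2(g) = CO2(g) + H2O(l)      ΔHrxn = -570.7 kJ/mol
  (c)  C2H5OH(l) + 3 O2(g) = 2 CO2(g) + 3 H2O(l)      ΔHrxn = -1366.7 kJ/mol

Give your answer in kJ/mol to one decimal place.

ΔHrxn = -1235.0 kJ/mol

(a) as written: -1460.3 kJ/mol
(b) × 2: (2)·(-570.7) = -1141.4 kJ/mol
(c) reversed: +1366.7 kJ/mol
ΔHrxn = (1)·(-1460.3) + (2)·(-570.7) + (-1)·(-1366.7) = -1235.0 kJ/mol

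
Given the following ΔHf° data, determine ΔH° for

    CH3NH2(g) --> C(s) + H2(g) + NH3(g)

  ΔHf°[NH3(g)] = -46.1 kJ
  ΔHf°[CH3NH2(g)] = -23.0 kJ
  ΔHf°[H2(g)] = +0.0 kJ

Products: 1·(+0.0) + 1·(+0.0) + 1·(-46.1) = -46.1
Reactants: 1·(-23.0) = -23.0
ΔH° = (-46.1) − (-23.0) = -23.1 kJ

ΔH° = -23.1 kJ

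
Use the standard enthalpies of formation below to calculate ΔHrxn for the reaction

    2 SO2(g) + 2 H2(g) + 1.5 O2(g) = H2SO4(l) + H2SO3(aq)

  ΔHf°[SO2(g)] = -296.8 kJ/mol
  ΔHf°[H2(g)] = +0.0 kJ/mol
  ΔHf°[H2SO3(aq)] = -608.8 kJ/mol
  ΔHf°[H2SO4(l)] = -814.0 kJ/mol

Products: 1·(-814.0) + 1·(-608.8) = -1422.8
Reactants: 2·(-296.8) + 2·(+0.0) + 3/2·(+0.0) = -593.6
ΔHrxn = (-1422.8) − (-593.6) = -829.2 kJ/mol

ΔHrxn = -829.2 kJ/mol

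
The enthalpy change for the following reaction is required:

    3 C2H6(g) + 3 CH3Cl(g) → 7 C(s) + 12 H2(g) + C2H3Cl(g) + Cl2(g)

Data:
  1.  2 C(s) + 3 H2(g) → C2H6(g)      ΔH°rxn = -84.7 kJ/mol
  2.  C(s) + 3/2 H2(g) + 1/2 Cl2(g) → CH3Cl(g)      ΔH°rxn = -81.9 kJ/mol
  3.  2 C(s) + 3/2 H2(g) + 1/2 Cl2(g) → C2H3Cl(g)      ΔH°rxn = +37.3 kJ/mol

ΔH°rxn = 537.1 kJ/mol

eq. 1 reversed and × 3 (C2H6(g) must end up as a reactant; scale by 3 for the 3 C2H6(g)): (-3)·(-84.7) = +254.1 kJ/mol
eq. 2 reversed and × 3 (reverse to put CH3Cl(g) on the reactant side; scale by 3 for the 3 CH3Cl(g)): (-3)·(-81.9) = +245.7 kJ/mol
eq. 3 as written (C2H3Cl(g) already on the product side): +37.3 kJ/mol
Since enthalpy is a state function, ΔH°rxn = (+254.1) + (+245.7) + (+37.3) = 537.1 kJ/mol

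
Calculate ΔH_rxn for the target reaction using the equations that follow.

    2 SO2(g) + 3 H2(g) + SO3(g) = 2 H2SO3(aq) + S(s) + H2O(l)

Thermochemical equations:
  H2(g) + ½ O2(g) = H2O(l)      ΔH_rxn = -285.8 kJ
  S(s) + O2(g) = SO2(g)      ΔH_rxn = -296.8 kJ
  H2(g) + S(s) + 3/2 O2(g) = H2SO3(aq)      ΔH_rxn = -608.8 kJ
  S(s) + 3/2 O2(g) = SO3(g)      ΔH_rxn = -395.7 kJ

ΔH_rxn = -514.1 kJ

equation 1 as written (H2O(l) already on the product side): -285.8 kJ
equation 2 reversed and × 2 (reverse to put SO2(g) on the reactant side; ×2 to match 2 SO2(g) in the target): (-2)·(-296.8) = +593.6 kJ
equation 3 × 2 (scale by 2 for the 2 H2SO3(aq)): (2)·(-608.8) = -1217.6 kJ
equation 4 reversed (SO3(g) must end up as a reactant): +395.7 kJ
Summing the manipulated equations, ΔH_rxn = (-285.8) + (+593.6) + (-1217.6) + (+395.7) = -514.1 kJ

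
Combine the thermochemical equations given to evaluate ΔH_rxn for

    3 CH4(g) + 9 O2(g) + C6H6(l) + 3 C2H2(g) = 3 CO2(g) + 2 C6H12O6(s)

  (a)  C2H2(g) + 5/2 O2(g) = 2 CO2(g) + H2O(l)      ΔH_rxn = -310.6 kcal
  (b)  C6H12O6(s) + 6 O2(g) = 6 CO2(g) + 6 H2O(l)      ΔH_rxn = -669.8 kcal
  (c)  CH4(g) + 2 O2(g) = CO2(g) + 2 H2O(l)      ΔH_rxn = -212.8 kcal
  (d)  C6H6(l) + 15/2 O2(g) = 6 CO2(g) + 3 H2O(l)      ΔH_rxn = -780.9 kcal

ΔH_rxn = -1011.5 kcal

(a) × 3 (scale by 3 for the 3 C2H2(g)): (3)·(-310.6) = -931.8 kcal
(b) reversed and × 2 (C6H12O6(s) must end up as a product; ×2 to match 2 C6H12O6(s) in the target): (-2)·(-669.8) = +1339.6 kcal
(c) × 3 (scale by 3 for the 3 CH4(g)): (3)·(-212.8) = -638.4 kcal
(d) as written (C6H6(l) already on the reactant side): -780.9 kcal
ΔH_rxn = (3)·(-310.6) + (-2)·(-669.8) + (3)·(-212.8) + (1)·(-780.9) = -1011.5 kcal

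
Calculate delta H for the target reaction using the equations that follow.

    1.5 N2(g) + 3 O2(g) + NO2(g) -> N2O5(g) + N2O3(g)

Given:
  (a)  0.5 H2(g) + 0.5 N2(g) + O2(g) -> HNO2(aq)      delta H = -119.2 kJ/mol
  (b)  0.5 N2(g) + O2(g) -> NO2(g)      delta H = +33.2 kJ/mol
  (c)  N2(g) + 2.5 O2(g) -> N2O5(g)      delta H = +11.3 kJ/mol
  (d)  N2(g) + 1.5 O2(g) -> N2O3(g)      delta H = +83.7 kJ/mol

delta H = 61.8 kJ/mol

(a): not needed (HNO2(aq) appears nowhere else).
(b) reversed (NO2(g) must end up as a reactant): -33.2 kJ/mol
(c) as written (N2O5(g) already on the product side): +11.3 kJ/mol
(d) as written (N2O3(g) already on the product side): +83.7 kJ/mol
Since enthalpy is a state function, delta H = (-33.2) + (+11.3) + (+83.7) = 61.8 kJ/mol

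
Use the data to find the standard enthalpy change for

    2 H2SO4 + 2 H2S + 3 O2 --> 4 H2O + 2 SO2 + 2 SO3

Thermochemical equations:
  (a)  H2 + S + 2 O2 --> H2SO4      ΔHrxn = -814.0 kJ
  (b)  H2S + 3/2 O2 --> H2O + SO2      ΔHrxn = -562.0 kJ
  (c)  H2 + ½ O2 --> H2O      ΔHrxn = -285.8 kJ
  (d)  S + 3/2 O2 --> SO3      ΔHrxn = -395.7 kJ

ΔHrxn = -859.0 kJ

(a) reversed and × 2 (reverse to put H2SO4 on the reactant side; ×2 to match 2 H2SO4 in the target): (-2)·(-814.0) = +1628.0 kJ
(b) × 2 (×2 to match 2 H2S in the target): (2)·(-562.0) = -1124.0 kJ
(c) × 2: (2)·(-285.8) = -571.6 kJ
(d) × 2 (×2 to match 2 SO3 in the target): (2)·(-395.7) = -791.4 kJ
Combining the equations, ΔHrxn = (-2)·(-814.0) + (2)·(-562.0) + (2)·(-285.8) + (2)·(-395.7) = -859.0 kJ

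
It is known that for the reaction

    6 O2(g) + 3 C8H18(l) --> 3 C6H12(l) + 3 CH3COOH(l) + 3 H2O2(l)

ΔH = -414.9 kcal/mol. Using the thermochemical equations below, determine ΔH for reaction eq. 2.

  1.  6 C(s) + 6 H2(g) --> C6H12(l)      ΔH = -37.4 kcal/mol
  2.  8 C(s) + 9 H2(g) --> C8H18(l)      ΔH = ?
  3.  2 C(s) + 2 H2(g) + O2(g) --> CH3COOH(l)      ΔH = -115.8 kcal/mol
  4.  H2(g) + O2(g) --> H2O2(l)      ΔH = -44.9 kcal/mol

ΔH = -59.8 kcal/mol

eq. 1 × 3: (3)·(-37.4) = -112.2 kcal/mol
eq. 2 reversed and × 3: contributes −3·x
eq. 3 × 3: (3)·(-115.8) = -347.4 kcal/mol
eq. 4 × 3: (3)·(-44.9) = -134.7 kcal/mol
-414.9 = (-112.2) + (-347.4) + (-134.7) − 3·x
x = (-414.9 − (-594.3)) / (-3) = -59.8 kcal/mol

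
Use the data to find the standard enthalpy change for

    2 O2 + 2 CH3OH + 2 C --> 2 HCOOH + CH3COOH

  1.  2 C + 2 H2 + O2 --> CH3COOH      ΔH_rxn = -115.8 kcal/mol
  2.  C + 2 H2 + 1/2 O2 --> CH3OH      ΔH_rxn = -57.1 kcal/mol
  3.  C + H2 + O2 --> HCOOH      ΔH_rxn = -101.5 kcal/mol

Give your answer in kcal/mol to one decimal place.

eq. 1 as written (CH3COOH already on the product side): -115.8 kcal/mol
eq. 2 reversed and × 2 (reverse to put CH3OH on the reactant side; scale by 2 for the 2 CH3OH): (-2)·(-57.1) = +114.2 kcal/mol
eq. 3 × 2 (×2 to match 2 HCOOH in the target): (2)·(-101.5) = -203.0 kcal/mol
ΔH_rxn = (1)·(-115.8) + (-2)·(-57.1) + (2)·(-101.5) = -204.6 kcal/mol

ΔH_rxn = -204.6 kcal/mol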